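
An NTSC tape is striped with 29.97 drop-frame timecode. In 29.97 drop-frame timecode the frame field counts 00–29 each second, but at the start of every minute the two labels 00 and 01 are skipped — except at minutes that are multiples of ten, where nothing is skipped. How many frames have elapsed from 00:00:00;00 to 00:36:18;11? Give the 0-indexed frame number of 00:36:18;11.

65285

Complete 10-minute blocks: 3, each 17982 frames → 53946.
Remaining 6 whole minutes in the current block: 1800 + 5 × 1798 = 10790 frames.
Within the current minute: 18 × 30 + 11 − 2 = 549 (labels ;00/;01 skipped at this minute). Total = 53946 + 10790 + 549 = 65285.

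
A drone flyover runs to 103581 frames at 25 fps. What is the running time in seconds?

Running time = 103581 / (25) = 4143.24 s.

4143.24 seconds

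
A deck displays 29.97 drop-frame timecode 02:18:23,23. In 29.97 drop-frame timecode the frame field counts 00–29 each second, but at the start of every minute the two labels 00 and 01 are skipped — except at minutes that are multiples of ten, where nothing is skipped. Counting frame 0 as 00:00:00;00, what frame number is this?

248863

Complete 10-minute blocks: 13, each 17982 frames → 233766.
Remaining 8 whole minutes in the current block: 1800 + 7 × 1798 = 14386 frames.
Within the current minute: 23 × 30 + 23 − 2 = 711 (labels ;00/;01 skipped at this minute). Total = 233766 + 14386 + 711 = 248863.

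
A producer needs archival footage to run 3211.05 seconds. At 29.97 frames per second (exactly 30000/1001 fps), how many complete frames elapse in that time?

Frames = 3211.05 × 30000/1001 = 96331500/1001 ≈ 96235.2647.
Complete frames: 96235.

96235 frames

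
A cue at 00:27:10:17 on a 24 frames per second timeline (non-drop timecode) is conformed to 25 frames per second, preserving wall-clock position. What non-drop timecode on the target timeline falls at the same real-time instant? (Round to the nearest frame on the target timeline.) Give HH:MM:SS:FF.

00:27:10:18

Source frame index: (0×3600 + 27×60 + 10) × 24 + 17 = 39137.
Real time: 39137 / (24) = 39137/24 s.
Target frame: (39137/24) × (25) = 978425/24 ≈ 40767.708 → 40768.
At 25 labels/s: frame 40768 → 00:27:10:18.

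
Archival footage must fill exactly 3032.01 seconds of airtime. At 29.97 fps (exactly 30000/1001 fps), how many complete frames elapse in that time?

Frames = 3032.01 × 30000/1001 = 90960300/1001 ≈ 90869.4306.
Complete frames: 90869.

90869 frames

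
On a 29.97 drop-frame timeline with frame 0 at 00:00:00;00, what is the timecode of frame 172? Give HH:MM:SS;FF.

00:00:05;22

Each 10-minute DF block holds 10 × 60 × 30 − 9 × 2 = 17982 frames. 172 ÷ 17982 → 0 full blocks, remainder 172.
Within the partial block the first minute is 1800 frames and each further minute 1798, so 0 further minute boundaries passed. Total skipped labels = 18 × 0 + 2 × 0 = 0.
Non-drop label index = 172 + 0 = 172; at 30 labels/s that is 00:00:05:22, i.e. DF 00:00:05;22.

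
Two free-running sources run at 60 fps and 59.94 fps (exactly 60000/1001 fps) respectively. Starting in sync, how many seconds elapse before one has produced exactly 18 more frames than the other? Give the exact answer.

300.3 seconds

The gap grows by |60000/1001 − 60| = 60/1001 frames per second.
Time for a 18-frame gap: 18 ÷ (60/1001) = 300.3 s.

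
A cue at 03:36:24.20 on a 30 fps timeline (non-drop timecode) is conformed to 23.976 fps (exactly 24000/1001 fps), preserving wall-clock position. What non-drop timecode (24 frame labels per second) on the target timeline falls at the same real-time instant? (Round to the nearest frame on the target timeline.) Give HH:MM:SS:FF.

Source frame index: (3×3600 + 36×60 + 24) × 30 + 20 = 389540.
Real time: 389540 / (30) = 38954/3 s.
Target frame: (38954/3) × (24000/1001) = 311632000/1001 ≈ 311320.679 → 311321.
At 24 labels/s: frame 311321 → 03:36:11:17.

03:36:11:17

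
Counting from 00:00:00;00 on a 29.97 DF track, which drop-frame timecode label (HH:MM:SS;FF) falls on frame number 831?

Each 10-minute DF block holds 10 × 60 × 30 − 9 × 2 = 17982 frames. 831 ÷ 17982 → 0 full blocks, remainder 831.
Within the partial block the first minute is 1800 frames and each further minute 1798, so 0 further minute boundaries passed. Total skipped labels = 18 × 0 + 2 × 0 = 0.
Non-drop label index = 831 + 0 = 831; at 30 labels/s that is 00:00:27:21, i.e. DF 00:00:27;21.

00:00:27;21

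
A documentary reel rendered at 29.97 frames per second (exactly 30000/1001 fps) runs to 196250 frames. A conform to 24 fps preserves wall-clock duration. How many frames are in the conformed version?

Target frames = source frames × (target rate / source rate) = 196250 × (24)/(30000/1001) = 196250 × 1001/1250 = 157157.

157157 frames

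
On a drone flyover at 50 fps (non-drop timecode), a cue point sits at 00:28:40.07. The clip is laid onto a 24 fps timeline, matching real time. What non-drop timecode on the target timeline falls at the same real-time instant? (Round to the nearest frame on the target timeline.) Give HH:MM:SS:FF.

Source frame index: (0×3600 + 28×60 + 40) × 50 + 7 = 86007.
Real time: 86007 / (50) = 86007/50 s.
Target frame: (86007/50) × (24) = 1032084/25 ≈ 41283.360 → 41283.
At 24 labels/s: frame 41283 → 00:28:40:03.

00:28:40:03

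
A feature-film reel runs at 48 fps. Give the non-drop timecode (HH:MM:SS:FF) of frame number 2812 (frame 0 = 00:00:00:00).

00:00:58:28

2812 ÷ 48 = 58 full seconds, remainder 28 frames.
58 s = 0 h 0 min 58 s.
Timecode: 00:00:58:28.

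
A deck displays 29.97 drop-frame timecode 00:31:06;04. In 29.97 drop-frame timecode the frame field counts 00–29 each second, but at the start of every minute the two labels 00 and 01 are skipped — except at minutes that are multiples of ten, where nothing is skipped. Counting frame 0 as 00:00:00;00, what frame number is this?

Complete 10-minute blocks: 3, each 17982 frames → 53946.
Remaining 1 whole minute in the current block: 1800 + 0 × 1798 = 1800 frames.
Within the current minute: 6 × 30 + 4 − 2 = 182 (labels ;00/;01 skipped at this minute). Total = 53946 + 1800 + 182 = 55928.

55928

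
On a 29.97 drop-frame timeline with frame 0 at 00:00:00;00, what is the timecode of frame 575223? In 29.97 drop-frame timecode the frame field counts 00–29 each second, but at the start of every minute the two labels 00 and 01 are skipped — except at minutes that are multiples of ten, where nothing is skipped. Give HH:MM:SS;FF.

05:19:53;09

Each 10-minute DF block holds 10 × 60 × 30 − 9 × 2 = 17982 frames. 575223 ÷ 17982 → 31 full blocks, remainder 17781.
Within the partial block the first minute is 1800 frames and each further minute 1798, so 9 further minute boundaries passed. Total skipped labels = 18 × 31 + 2 × 9 = 576.
Non-drop label index = 575223 + 576 = 575799; at 30 labels/s that is 05:19:53:09, i.e. DF 05:19:53;09.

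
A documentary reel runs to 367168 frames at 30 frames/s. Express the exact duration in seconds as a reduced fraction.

Running time = 367168 ÷ (30) = 367168 × 1/30 = 183584/15 s.

183584/15 seconds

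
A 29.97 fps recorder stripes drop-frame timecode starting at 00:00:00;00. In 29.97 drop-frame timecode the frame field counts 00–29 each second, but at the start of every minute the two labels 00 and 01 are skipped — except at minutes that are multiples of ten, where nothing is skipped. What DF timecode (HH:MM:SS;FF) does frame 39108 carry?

Each 10-minute DF block holds 10 × 60 × 30 − 9 × 2 = 17982 frames. 39108 ÷ 17982 → 2 full blocks, remainder 3144.
Within the partial block the first minute is 1800 frames and each further minute 1798, so 1 further minute boundary passed. Total skipped labels = 18 × 2 + 2 × 1 = 38.
Non-drop label index = 39108 + 38 = 39146; at 30 labels/s that is 00:21:44:26, i.e. DF 00:21:44;26.

00:21:44;26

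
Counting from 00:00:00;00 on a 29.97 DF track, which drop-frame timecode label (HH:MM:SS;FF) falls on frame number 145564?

Each 10-minute DF block holds 10 × 60 × 30 − 9 × 2 = 17982 frames. 145564 ÷ 17982 → 8 full blocks, remainder 1708.
Within the partial block the first minute is 1800 frames and each further minute 1798, so 0 further minute boundaries passed. Total skipped labels = 18 × 8 + 2 × 0 = 144.
Non-drop label index = 145564 + 144 = 145708; at 30 labels/s that is 01:20:56:28, i.e. DF 01:20:56;28.

01:20:56;28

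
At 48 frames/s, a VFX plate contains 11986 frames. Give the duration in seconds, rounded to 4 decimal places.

249.7083 seconds

Running time = 11986 × 1/48 = 5993/24 s ≈ 249.7083 s.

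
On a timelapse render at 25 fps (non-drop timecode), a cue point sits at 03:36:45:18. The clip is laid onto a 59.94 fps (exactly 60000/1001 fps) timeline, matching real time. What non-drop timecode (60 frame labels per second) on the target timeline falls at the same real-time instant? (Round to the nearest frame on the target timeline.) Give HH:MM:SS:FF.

03:36:32:44

Source frame index: (3×3600 + 36×60 + 45) × 25 + 18 = 325143.
Real time: 325143 / (25) = 325143/25 s.
Target frame: (325143/25) × (60000/1001) = 8575200/11 ≈ 779563.636 → 779564.
At 60 labels/s: frame 779564 → 03:36:32:44.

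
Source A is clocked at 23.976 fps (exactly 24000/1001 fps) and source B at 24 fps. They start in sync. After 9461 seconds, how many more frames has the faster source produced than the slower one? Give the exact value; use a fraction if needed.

A emits 24000/1001 × 9461 = 227064000/1001 frames; B emits 24 × 9461 = 227064.
Difference = 227064/1001 frames (≈ 226.8372); B is ahead of A.

227064/1001 frames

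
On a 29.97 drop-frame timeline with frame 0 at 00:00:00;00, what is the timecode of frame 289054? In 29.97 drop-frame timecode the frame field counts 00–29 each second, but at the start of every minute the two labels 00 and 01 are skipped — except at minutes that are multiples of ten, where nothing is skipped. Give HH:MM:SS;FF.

02:40:44;22

Each 10-minute DF block holds 10 × 60 × 30 − 9 × 2 = 17982 frames. 289054 ÷ 17982 → 16 full blocks, remainder 1342.
Within the partial block the first minute is 1800 frames and each further minute 1798, so 0 further minute boundaries passed. Total skipped labels = 18 × 16 + 2 × 0 = 288.
Non-drop label index = 289054 + 288 = 289342; at 30 labels/s that is 02:40:44:22, i.e. DF 02:40:44;22.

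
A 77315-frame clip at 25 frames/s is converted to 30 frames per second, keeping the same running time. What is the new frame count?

92778 frames

Target frames = source frames × (target rate / source rate) = 77315 × (30)/(25) = 77315 × 6/5 = 92778.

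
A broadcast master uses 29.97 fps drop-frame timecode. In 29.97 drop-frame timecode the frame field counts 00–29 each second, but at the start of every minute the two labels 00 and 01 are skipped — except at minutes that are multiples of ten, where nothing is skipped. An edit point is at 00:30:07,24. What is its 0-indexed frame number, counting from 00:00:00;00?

As if non-drop at 30 labels/s: (0 × 3600 + 30 × 60 + 7) × 30 + 24 = 54234.
Minute boundaries passed: 30; those not divisible by 10: 30 − 3 = 27; dropped labels = 2 × 27 = 54.
Actual frame index = 54234 − 54 = 54180.

54180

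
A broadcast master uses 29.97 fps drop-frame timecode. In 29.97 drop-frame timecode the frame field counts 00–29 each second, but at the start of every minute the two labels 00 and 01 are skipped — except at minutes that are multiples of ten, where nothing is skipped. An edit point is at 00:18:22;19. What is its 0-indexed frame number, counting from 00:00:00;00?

33045

Complete 10-minute blocks: 1, each 17982 frames → 17982.
Remaining 8 whole minutes in the current block: 1800 + 7 × 1798 = 14386 frames.
Within the current minute: 22 × 30 + 19 − 2 = 677 (labels ;00/;01 skipped at this minute). Total = 17982 + 14386 + 677 = 33045.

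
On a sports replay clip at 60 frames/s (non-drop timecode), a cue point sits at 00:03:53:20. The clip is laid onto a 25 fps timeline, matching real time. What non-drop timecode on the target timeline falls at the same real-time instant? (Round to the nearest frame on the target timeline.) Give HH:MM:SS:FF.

00:03:53:08

Source frame index: (0×3600 + 3×60 + 53) × 60 + 20 = 14000.
Real time: 14000 / (60) = 700/3 s.
Target frame: (700/3) × (25) = 17500/3 ≈ 5833.333 → 5833.
At 25 labels/s: frame 5833 → 00:03:53:08.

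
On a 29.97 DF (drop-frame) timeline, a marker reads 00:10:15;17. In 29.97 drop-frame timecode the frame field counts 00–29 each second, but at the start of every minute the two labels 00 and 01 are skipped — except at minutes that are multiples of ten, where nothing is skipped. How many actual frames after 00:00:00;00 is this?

Complete 10-minute blocks: 1, each 17982 frames → 17982.
Remaining 0 whole minutes in the current block: 0 frames.
Within the current minute: 15 × 30 + 17 = 467. Total = 17982 + 0 + 467 = 18449.

18449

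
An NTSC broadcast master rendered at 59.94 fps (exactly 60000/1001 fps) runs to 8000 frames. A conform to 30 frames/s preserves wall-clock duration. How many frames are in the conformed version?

4004 frames

Target frames = source frames × (target rate / source rate) = 8000 × (30)/(60000/1001) = 8000 × 1001/2000 = 4004.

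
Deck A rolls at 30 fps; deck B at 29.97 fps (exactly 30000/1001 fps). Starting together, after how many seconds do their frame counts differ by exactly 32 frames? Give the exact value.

16016/15 seconds

The gap grows by |30000/1001 − 30| = 30/1001 frames per second.
Time for a 32-frame gap: 32 ÷ (30/1001) = 16016/15 s.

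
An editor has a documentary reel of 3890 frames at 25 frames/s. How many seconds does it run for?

Running time = 3890 / (25) = 155.6 s.

155.6 seconds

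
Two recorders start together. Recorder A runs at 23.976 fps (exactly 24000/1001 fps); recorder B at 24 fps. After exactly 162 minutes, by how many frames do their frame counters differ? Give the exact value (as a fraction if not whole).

162 min = 9720 s.
A emits 24000/1001 × 9720 = 233280000/1001 frames; B emits 24 × 9720 = 233280.
Difference = 233280/1001 frames (≈ 233.0470); B is ahead of A.

233280/1001 frames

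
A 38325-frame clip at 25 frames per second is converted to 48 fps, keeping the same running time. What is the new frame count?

Target frames = source frames × (target rate / source rate) = 38325 × (48)/(25) = 38325 × 48/25 = 73584.

73584 frames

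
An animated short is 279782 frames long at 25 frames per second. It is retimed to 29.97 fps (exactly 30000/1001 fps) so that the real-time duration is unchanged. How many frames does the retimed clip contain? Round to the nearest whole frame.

335403 frames

Frames at target rate = 279782 × (30000/1001) / (25) = 335738400/1001 ≈ 335402.997.
Nearest whole frame: 335403.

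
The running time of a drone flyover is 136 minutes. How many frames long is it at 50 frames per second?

136 min = 8160 s.
Frames = 8160 × 50 = 408000.

408000 frames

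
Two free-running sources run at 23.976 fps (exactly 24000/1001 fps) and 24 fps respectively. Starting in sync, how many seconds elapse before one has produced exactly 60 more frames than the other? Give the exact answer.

2502.5 seconds

The gap grows by |24 − 24000/1001| = 24/1001 frames per second.
Time for a 60-frame gap: 60 ÷ (24/1001) = 2502.5 s.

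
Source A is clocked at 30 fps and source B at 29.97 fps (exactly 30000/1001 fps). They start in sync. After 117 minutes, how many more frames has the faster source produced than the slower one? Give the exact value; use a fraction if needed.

117 min = 7020 s.
A emits 30 × 7020 = 210600 frames; B emits 30000/1001 × 7020 = 16200000/77.
Difference = 16200/77 frames (≈ 210.3896); B is behind A.

16200/77 frames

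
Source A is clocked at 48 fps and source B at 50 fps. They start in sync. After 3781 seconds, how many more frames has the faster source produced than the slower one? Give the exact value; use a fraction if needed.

7562 frames

A emits 48 × 3781 = 181488 frames; B emits 50 × 3781 = 189050.
Difference = 7562 frames; B is ahead of A.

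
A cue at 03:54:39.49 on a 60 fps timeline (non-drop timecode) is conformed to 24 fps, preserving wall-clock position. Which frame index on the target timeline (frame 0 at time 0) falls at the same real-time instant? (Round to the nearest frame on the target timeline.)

frame 337916

Source frame index: (3×3600 + 54×60 + 39) × 60 + 49 = 844789.
Real time: 844789 / (60) = 844789/60 s.
Target frame: (844789/60) × (24) = 1689578/5 ≈ 337915.600 → 337916.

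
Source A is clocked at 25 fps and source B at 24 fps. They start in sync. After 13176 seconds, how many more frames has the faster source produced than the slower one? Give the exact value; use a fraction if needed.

A emits 25 × 13176 = 329400 frames; B emits 24 × 13176 = 316224.
Difference = 13176 frames; B is behind A.

13176 frames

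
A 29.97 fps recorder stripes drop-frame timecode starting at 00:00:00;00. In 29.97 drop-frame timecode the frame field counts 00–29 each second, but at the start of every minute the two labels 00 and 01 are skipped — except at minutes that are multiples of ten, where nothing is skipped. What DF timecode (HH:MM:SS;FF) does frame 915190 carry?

Each 10-minute DF block holds 10 × 60 × 30 − 9 × 2 = 17982 frames. 915190 ÷ 17982 → 50 full blocks, remainder 16090.
Within the partial block the first minute is 1800 frames and each further minute 1798, so 8 further minute boundaries passed. Total skipped labels = 18 × 50 + 2 × 8 = 916.
Non-drop label index = 915190 + 916 = 916106; at 30 labels/s that is 08:28:56:26, i.e. DF 08:28:56;26.

08:28:56;26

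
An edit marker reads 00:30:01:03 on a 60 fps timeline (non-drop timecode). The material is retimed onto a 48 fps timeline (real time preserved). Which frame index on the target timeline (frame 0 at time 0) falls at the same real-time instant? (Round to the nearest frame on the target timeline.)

frame 86450

Source frame index: (0×3600 + 30×60 + 1) × 60 + 3 = 108063.
Real time: 108063 / (60) = 36021/20 s.
Target frame: (36021/20) × (48) = 432252/5 ≈ 86450.400 → 86450.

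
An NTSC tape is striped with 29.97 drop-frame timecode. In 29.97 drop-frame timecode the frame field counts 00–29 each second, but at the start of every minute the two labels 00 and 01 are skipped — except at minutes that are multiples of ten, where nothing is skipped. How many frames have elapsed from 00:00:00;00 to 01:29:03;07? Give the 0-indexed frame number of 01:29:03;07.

160135

Complete 10-minute blocks: 8, each 17982 frames → 143856.
Remaining 9 whole minutes in the current block: 1800 + 8 × 1798 = 16184 frames.
Within the current minute: 3 × 30 + 7 − 2 = 95 (labels ;00/;01 skipped at this minute). Total = 143856 + 16184 + 95 = 160135.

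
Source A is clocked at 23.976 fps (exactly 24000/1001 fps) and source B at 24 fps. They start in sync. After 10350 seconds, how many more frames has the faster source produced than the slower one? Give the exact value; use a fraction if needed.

248400/1001 frames

A emits 24000/1001 × 10350 = 248400000/1001 frames; B emits 24 × 10350 = 248400.
Difference = 248400/1001 frames (≈ 248.1518); B is ahead of A.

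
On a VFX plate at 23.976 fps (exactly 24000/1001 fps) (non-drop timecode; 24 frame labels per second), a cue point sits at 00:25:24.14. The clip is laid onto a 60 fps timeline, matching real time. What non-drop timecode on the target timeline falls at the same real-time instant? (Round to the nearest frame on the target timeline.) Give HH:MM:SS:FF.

00:25:26:06

Source frame index: (0×3600 + 25×60 + 24) × 24 + 14 = 36590.
Real time: 36590 / (24000/1001) = 3662659/2400 s.
Target frame: (3662659/2400) × (60) = 3662659/40 ≈ 91566.475 → 91566.
At 60 labels/s: frame 91566 → 00:25:26:06.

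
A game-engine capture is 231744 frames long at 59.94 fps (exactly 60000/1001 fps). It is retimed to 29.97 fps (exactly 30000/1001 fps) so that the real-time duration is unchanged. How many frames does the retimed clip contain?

Target frames = source frames × (target rate / source rate) = 231744 × (30000/1001)/(60000/1001) = 231744 × 1/2 = 115872.

115872 frames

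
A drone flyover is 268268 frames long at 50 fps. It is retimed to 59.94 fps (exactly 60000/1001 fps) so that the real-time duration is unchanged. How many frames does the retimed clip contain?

321600 frames

Target frames = source frames × (target rate / source rate) = 268268 × (60000/1001)/(50) = 268268 × 1200/1001 = 321600.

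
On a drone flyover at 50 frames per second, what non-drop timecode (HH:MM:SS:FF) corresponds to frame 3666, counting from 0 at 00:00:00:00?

00:01:13:16

3666 ÷ 50 = 73 full seconds, remainder 16 frames.
73 s = 0 h 1 min 13 s.
Timecode: 00:01:13:16.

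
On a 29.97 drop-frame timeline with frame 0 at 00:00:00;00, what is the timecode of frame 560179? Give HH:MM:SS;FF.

05:11:31;09

Each 10-minute DF block holds 10 × 60 × 30 − 9 × 2 = 17982 frames. 560179 ÷ 17982 → 31 full blocks, remainder 2737.
Within the partial block the first minute is 1800 frames and each further minute 1798, so 1 further minute boundary passed. Total skipped labels = 18 × 31 + 2 × 1 = 560.
Non-drop label index = 560179 + 560 = 560739; at 30 labels/s that is 05:11:31:09, i.e. DF 05:11:31;09.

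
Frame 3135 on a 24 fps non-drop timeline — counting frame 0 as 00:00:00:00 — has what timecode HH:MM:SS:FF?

00:02:10:15

3135 ÷ 24 = 130 full seconds, remainder 15 frames.
130 s = 0 h 2 min 10 s.
Timecode: 00:02:10:15.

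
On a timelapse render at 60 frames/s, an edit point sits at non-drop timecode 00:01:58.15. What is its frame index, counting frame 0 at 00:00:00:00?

Total seconds to the label: (0 × 3600 + 1 × 60 + 58) = 118.
Frame index = 118 × 60 + 15 = 7095.

7095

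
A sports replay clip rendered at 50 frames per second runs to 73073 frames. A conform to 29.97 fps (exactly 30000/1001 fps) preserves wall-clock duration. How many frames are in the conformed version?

43800 frames

Target frames = source frames × (target rate / source rate) = 73073 × (30000/1001)/(50) = 73073 × 600/1001 = 43800.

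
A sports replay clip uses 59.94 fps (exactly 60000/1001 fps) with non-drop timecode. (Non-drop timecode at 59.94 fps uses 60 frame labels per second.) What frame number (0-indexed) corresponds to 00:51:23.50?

185030

Total seconds to the label: (0 × 3600 + 51 × 60 + 23) = 3083.
Frame index = 3083 × 60 + 50 = 185030.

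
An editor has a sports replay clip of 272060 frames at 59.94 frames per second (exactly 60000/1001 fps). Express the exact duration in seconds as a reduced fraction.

Running time = 272060 ÷ (60000/1001) = 272060 × 1001/60000 = 13616603/3000 s.

13616603/3000 seconds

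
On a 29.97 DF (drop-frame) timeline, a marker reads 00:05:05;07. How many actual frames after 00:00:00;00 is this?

As if non-drop at 30 labels/s: (0 × 3600 + 5 × 60 + 5) × 30 + 7 = 9157.
Minute boundaries passed: 5; those not divisible by 10: 5 − 0 = 5; dropped labels = 2 × 5 = 10.
Actual frame index = 9157 − 10 = 9147.

9147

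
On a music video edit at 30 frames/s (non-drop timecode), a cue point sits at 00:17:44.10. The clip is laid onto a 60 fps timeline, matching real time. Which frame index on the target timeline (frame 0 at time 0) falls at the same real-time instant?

frame 63860

Source frame index: (0×3600 + 17×60 + 44) × 30 + 10 = 31930.
Real time: 31930 / (30) = 3193/3 s.
Target frame: (3193/3) × (60) = 63860.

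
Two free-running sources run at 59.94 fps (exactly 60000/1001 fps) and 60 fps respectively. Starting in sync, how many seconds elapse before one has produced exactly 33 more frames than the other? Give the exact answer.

The gap grows by |60 − 60000/1001| = 60/1001 frames per second.
Time for a 33-frame gap: 33 ÷ (60/1001) = 550.55 s.

550.55 seconds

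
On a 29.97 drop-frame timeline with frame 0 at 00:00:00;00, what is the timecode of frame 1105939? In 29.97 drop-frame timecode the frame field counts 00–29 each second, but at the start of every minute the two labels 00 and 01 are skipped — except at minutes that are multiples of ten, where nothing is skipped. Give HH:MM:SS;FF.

10:15:01;17

Ten DF minutes hold 17982 frames, so frame 1105939 lies in block 61 (frames 1096902–1114883) with 9037 frames into that block.
The block's first minute is 1800 frames and the rest 1798 each; 9037 frames reaches minute 5, so 61 × 18 + 5 × 2 = 1108 labels have been skipped so far.
Adding those back, label number 1105939 + 1108 = 1107047 at 30 labels/s is 36901 s + 17 f = 10 h 15 min 1 s frame 17, i.e. 10:15:01;17.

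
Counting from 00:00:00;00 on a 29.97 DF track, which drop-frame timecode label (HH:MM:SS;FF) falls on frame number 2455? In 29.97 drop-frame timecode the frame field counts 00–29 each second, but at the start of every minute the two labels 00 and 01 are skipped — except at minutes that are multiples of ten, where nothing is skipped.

00:01:21;27

Ten DF minutes hold 17982 frames, so frame 2455 lies in block 0 (frames 0–17981) with 2455 frames into that block.
The block's first minute is 1800 frames and the rest 1798 each; 2455 frames reaches minute 1, so 0 × 18 + 1 × 2 = 2 labels have been skipped so far.
Adding those back, label number 2455 + 2 = 2457 at 30 labels/s is 81 s + 27 f = 0 h 1 min 21 s frame 27, i.e. 00:01:21;27.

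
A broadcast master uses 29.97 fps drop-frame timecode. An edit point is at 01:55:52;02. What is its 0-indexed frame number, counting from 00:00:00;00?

Complete 10-minute blocks: 11, each 17982 frames → 197802.
Remaining 5 whole minutes in the current block: 1800 + 4 × 1798 = 8992 frames.
Within the current minute: 52 × 30 + 2 − 2 = 1560 (labels ;00/;01 skipped at this minute). Total = 197802 + 8992 + 1560 = 208354.

208354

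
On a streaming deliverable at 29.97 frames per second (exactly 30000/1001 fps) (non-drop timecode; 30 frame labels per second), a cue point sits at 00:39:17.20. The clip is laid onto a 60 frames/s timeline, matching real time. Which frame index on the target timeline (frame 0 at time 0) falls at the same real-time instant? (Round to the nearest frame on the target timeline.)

Source frame index: (0×3600 + 39×60 + 17) × 30 + 20 = 70730.
Real time: 70730 / (30000/1001) = 7080073/3000 s.
Target frame: (7080073/3000) × (60) = 7080073/50 ≈ 141601.460 → 141601.

frame 141601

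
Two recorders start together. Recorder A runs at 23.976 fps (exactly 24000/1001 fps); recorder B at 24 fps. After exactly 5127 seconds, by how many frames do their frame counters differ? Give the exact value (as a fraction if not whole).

A emits 24000/1001 × 5127 = 123048000/1001 frames; B emits 24 × 5127 = 123048.
Difference = 123048/1001 frames (≈ 122.9251); B is ahead of A.

123048/1001 frames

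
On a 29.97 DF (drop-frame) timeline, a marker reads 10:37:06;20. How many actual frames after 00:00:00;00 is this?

As if non-drop at 30 labels/s: (10 × 3600 + 37 × 60 + 6) × 30 + 20 = 1146800.
Minute boundaries passed: 637; those not divisible by 10: 637 − 63 = 574; dropped labels = 2 × 574 = 1148.
Actual frame index = 1146800 − 1148 = 1145652.

1145652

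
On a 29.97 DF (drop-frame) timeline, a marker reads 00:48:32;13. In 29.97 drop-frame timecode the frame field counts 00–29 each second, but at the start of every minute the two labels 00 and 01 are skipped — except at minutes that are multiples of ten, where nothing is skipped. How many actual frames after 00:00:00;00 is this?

As if non-drop at 30 labels/s: (0 × 3600 + 48 × 60 + 32) × 30 + 13 = 87373.
Minute boundaries passed: 48; those not divisible by 10: 48 − 4 = 44; dropped labels = 2 × 44 = 88.
Actual frame index = 87373 − 88 = 87285.

87285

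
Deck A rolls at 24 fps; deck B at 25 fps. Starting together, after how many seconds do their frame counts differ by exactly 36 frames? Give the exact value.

The gap grows by |25 − 24| = 1 frame per second.
Time for a 36-frame gap: 36 ÷ (1) = 36 s.

36 seconds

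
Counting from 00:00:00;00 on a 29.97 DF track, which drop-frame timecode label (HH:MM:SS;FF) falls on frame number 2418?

00:01:20;20

Ten DF minutes hold 17982 frames, so frame 2418 lies in block 0 (frames 0–17981) with 2418 frames into that block.
The block's first minute is 1800 frames and the rest 1798 each; 2418 frames reaches minute 1, so 0 × 18 + 1 × 2 = 2 labels have been skipped so far.
Adding those back, label number 2418 + 2 = 2420 at 30 labels/s is 80 s + 20 f = 0 h 1 min 20 s frame 20, i.e. 00:01:20;20.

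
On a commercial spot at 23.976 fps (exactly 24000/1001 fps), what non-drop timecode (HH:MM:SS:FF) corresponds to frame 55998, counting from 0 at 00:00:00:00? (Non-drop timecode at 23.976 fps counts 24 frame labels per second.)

00:38:53:06

55998 ÷ 24 = 2333 full seconds, remainder 6 frames.
2333 s = 0 h 38 min 53 s.
Timecode: 00:38:53:06.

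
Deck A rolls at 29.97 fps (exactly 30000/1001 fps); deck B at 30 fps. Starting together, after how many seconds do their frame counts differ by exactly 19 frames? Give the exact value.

19019/30 seconds

The gap grows by |30 − 30000/1001| = 30/1001 frames per second.
Time for a 19-frame gap: 19 ÷ (30/1001) = 19019/30 s.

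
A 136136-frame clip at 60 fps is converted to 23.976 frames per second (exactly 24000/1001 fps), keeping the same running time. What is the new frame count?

Target frames = source frames × (target rate / source rate) = 136136 × (24000/1001)/(60) = 136136 × 400/1001 = 54400.

54400 frames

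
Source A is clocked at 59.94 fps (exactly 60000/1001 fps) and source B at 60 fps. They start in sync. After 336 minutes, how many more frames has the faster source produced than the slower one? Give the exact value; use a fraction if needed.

172800/143 frames

336 min = 20160 s.
A emits 60000/1001 × 20160 = 172800000/143 frames; B emits 60 × 20160 = 1209600.
Difference = 172800/143 frames (≈ 1208.3916); B is ahead of A.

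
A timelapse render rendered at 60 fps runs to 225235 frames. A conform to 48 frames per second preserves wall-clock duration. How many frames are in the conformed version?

Target frames = source frames × (target rate / source rate) = 225235 × (48)/(60) = 225235 × 4/5 = 180188.

180188 frames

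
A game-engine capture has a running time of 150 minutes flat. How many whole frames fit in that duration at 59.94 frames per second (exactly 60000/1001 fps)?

539460 frames

150 min = 9000 s.
Frames = 9000 × 60000/1001 = 540000000/1001 ≈ 539460.5395.
Complete frames: 539460.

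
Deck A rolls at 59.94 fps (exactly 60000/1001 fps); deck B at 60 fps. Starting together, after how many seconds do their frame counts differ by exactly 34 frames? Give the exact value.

The gap grows by |60 − 60000/1001| = 60/1001 frames per second.
Time for a 34-frame gap: 34 ÷ (60/1001) = 17017/30 s.

17017/30 seconds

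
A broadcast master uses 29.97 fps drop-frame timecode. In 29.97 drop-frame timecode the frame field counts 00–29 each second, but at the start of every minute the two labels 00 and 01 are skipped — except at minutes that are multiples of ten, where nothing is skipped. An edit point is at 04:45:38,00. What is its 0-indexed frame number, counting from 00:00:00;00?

Complete 10-minute blocks: 28, each 17982 frames → 503496.
Remaining 5 whole minutes in the current block: 1800 + 4 × 1798 = 8992 frames.
Within the current minute: 38 × 30 + 0 − 2 = 1138 (labels ;00/;01 skipped at this minute). Total = 503496 + 8992 + 1138 = 513626.

513626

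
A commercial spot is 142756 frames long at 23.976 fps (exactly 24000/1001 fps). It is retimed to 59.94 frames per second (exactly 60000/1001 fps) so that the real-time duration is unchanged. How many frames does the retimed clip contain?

356890 frames

Frames at target rate = 142756 × (60000/1001) / (24000/1001) = 356890.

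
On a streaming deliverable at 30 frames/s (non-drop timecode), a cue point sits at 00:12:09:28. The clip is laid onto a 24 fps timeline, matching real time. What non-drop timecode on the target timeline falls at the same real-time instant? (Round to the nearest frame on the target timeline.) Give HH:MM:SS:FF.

Source frame index: (0×3600 + 12×60 + 9) × 30 + 28 = 21898.
Real time: 21898 / (30) = 10949/15 s.
Target frame: (10949/15) × (24) = 87592/5 ≈ 17518.400 → 17518.
At 24 labels/s: frame 17518 → 00:12:09:22.

00:12:09:22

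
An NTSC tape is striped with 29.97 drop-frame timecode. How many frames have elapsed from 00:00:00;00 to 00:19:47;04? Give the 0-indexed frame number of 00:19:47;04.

As if non-drop at 30 labels/s: (0 × 3600 + 19 × 60 + 47) × 30 + 4 = 35614.
Minute boundaries passed: 19; those not divisible by 10: 19 − 1 = 18; dropped labels = 2 × 18 = 36.
Actual frame index = 35614 − 36 = 35578.

35578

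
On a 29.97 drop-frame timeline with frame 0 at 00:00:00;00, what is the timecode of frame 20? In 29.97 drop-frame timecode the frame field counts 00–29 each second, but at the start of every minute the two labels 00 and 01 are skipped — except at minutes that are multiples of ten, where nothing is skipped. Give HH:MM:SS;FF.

Ten DF minutes hold 17982 frames, so frame 20 lies in block 0 (frames 0–17981) with 20 frames into that block.
The block's first minute is 1800 frames and the rest 1798 each; 20 frames reaches minute 0, so 0 × 18 + 0 × 2 = 0 labels have been skipped so far.
Adding those back, label number 20 + 0 = 20 at 30 labels/s is 0 s + 20 f = 0 h 0 min 0 s frame 20, i.e. 00:00:00;20.

00:00:00;20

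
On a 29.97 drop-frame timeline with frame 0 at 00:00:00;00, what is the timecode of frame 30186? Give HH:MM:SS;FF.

Each 10-minute DF block holds 10 × 60 × 30 − 9 × 2 = 17982 frames. 30186 ÷ 17982 → 1 full block, remainder 12204.
Within the partial block the first minute is 1800 frames and each further minute 1798, so 6 further minute boundaries passed. Total skipped labels = 18 × 1 + 2 × 6 = 30.
Non-drop label index = 30186 + 30 = 30216; at 30 labels/s that is 00:16:47:06, i.e. DF 00:16:47;06.

00:16:47;06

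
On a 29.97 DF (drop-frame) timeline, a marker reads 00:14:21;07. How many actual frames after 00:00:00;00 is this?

Complete 10-minute blocks: 1, each 17982 frames → 17982.
Remaining 4 whole minutes in the current block: 1800 + 3 × 1798 = 7194 frames.
Within the current minute: 21 × 30 + 7 − 2 = 635 (labels ;00/;01 skipped at this minute). Total = 17982 + 7194 + 635 = 25811.

25811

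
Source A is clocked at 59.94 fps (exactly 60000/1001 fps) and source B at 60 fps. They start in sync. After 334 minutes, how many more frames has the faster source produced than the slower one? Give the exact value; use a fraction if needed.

1202400/1001 frames

334 min = 20040 s.
A emits 60000/1001 × 20040 = 1202400000/1001 frames; B emits 60 × 20040 = 1202400.
Difference = 1202400/1001 frames (≈ 1201.1988); B is ahead of A.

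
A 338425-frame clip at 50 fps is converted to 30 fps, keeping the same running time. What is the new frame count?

203055 frames

Target frames = source frames × (target rate / source rate) = 338425 × (30)/(50) = 338425 × 3/5 = 203055.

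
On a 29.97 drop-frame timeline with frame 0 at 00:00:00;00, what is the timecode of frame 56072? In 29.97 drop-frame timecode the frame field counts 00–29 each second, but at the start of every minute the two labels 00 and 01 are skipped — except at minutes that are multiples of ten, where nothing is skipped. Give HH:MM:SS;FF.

Each 10-minute DF block holds 10 × 60 × 30 − 9 × 2 = 17982 frames. 56072 ÷ 17982 → 3 full blocks, remainder 2126.
Within the partial block the first minute is 1800 frames and each further minute 1798, so 1 further minute boundary passed. Total skipped labels = 18 × 3 + 2 × 1 = 56.
Non-drop label index = 56072 + 56 = 56128; at 30 labels/s that is 00:31:10:28, i.e. DF 00:31:10;28.

00:31:10;28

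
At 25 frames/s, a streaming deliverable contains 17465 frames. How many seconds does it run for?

Running time = 17465 / (25) = 698.6 s.

698.6 seconds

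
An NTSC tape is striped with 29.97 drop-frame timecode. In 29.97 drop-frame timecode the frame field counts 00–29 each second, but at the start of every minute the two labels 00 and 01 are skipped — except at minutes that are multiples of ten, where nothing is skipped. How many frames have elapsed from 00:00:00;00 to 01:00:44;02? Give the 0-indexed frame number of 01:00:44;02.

109214

Complete 10-minute blocks: 6, each 17982 frames → 107892.
Remaining 0 whole minutes in the current block: 0 frames.
Within the current minute: 44 × 30 + 2 = 1322. Total = 107892 + 0 + 1322 = 109214.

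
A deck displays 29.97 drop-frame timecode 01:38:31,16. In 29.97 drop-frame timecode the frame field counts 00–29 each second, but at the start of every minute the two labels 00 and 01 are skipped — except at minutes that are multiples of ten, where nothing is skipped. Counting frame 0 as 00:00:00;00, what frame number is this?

As if non-drop at 30 labels/s: (1 × 3600 + 38 × 60 + 31) × 30 + 16 = 177346.
Minute boundaries passed: 98; those not divisible by 10: 98 − 9 = 89; dropped labels = 2 × 89 = 178.
Actual frame index = 177346 − 178 = 177168.

177168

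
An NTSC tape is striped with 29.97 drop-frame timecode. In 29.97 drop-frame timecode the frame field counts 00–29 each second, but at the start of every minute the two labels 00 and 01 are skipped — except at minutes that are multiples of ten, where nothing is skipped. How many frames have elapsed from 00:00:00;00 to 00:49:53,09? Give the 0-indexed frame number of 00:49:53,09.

89709

As if non-drop at 30 labels/s: (0 × 3600 + 49 × 60 + 53) × 30 + 9 = 89799.
Minute boundaries passed: 49; those not divisible by 10: 49 − 4 = 45; dropped labels = 2 × 45 = 90.
Actual frame index = 89799 − 90 = 89709.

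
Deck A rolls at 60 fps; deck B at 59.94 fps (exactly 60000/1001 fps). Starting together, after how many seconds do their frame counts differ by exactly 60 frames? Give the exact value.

1001 seconds

The gap grows by |60000/1001 − 60| = 60/1001 frames per second.
Time for a 60-frame gap: 60 ÷ (60/1001) = 1001 s.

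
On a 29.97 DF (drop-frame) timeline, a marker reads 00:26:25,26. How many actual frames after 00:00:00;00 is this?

47528

Complete 10-minute blocks: 2, each 17982 frames → 35964.
Remaining 6 whole minutes in the current block: 1800 + 5 × 1798 = 10790 frames.
Within the current minute: 25 × 30 + 26 − 2 = 774 (labels ;00/;01 skipped at this minute). Total = 35964 + 10790 + 774 = 47528.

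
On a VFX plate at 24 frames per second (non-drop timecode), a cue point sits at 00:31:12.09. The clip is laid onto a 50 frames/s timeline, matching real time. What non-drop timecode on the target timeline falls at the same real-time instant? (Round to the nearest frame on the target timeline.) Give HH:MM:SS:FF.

00:31:12:19

Source frame index: (0×3600 + 31×60 + 12) × 24 + 9 = 44937.
Real time: 44937 / (24) = 14979/8 s.
Target frame: (14979/8) × (50) = 374475/4 ≈ 93618.750 → 93619.
At 50 labels/s: frame 93619 → 00:31:12:19.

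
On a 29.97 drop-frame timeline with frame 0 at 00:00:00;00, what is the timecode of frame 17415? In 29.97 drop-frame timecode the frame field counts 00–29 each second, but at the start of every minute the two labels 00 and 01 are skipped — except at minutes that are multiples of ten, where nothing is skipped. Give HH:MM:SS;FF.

00:09:41;03

Each 10-minute DF block holds 10 × 60 × 30 − 9 × 2 = 17982 frames. 17415 ÷ 17982 → 0 full blocks, remainder 17415.
Within the partial block the first minute is 1800 frames and each further minute 1798, so 9 further minute boundaries passed. Total skipped labels = 18 × 0 + 2 × 9 = 18.
Non-drop label index = 17415 + 18 = 17433; at 30 labels/s that is 00:09:41:03, i.e. DF 00:09:41;03.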